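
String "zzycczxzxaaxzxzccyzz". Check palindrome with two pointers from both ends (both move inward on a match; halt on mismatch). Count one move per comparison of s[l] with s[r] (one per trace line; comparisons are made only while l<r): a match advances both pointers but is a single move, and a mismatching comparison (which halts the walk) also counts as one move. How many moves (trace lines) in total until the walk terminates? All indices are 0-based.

l=0 r=19: 'z'=='z', l++,r--
l=1 r=18: 'z'=='z', l++,r--
l=2 r=17: 'y'=='y', l++,r--
l=3 r=16: 'c'=='c', l++,r--
l=4 r=15: 'c'=='c', l++,r--
l=5 r=14: 'z'=='z', l++,r--
l=6 r=13: 'x'=='x', l++,r--
l=7 r=12: 'z'=='z', l++,r--
l=8 r=11: 'x'=='x', l++,r--
l=9 r=10: 'a'=='a', l++,r--

10 moves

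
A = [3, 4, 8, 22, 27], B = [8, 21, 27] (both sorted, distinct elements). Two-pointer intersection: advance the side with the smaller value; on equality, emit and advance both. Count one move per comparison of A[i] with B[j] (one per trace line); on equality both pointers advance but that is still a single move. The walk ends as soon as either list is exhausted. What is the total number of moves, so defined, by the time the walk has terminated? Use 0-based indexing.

6 moves

i=0 j=0: 3<8, i++
i=1 j=0: 4<8, i++
i=2 j=0: 8==8 emit, i++,j++
i=3 j=1: 22>21, j++
i=3 j=2: 22<27, i++
i=4 j=2: 27==27 emit, i++,j++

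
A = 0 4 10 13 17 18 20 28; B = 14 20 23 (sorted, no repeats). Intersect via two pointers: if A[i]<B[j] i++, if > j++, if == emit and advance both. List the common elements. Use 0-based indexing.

[i=0,j=0] 0<14 → i++
[i=1,j=0] 4<14 → i++
[i=2,j=0] 10<14 → i++
[i=3,j=0] 13<14 → i++
[i=4,j=0] 17>14 → j++
[i=4,j=1] 17<20 → i++
[i=5,j=1] 18<20 → i++
[i=6,j=1] 20==20 emit → i++,j++
[i=7,j=2] 28>23 → j++

intersection = [20]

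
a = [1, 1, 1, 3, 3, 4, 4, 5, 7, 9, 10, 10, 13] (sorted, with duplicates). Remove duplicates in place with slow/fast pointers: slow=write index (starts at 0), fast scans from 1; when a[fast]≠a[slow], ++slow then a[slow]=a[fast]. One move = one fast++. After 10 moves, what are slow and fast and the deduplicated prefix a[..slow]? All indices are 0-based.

slow=0 fast=1: a[fast]=1=a[slow] dup, fast++
slow=0 fast=2: a[fast]=1=a[slow] dup, fast++
slow=0 fast=3: a[fast]=3≠a[slow]=1 write a[1]=3, slow++,fast++
slow=1 fast=4: a[fast]=3=a[slow] dup, fast++
slow=1 fast=5: a[fast]=4≠a[slow]=3 write a[2]=4, slow++,fast++
slow=2 fast=6: a[fast]=4=a[slow] dup, fast++
slow=2 fast=7: a[fast]=5≠a[slow]=4 write a[3]=5, slow++,fast++
slow=3 fast=8: a[fast]=7≠a[slow]=5 write a[4]=7, slow++,fast++
slow=4 fast=9: a[fast]=9≠a[slow]=7 write a[5]=9, slow++,fast++
slow=5 fast=10: a[fast]=10≠a[slow]=9 write a[6]=10, slow++,fast++

slow=6, fast=11, prefix=[1, 3, 4, 5, 7, 9, 10]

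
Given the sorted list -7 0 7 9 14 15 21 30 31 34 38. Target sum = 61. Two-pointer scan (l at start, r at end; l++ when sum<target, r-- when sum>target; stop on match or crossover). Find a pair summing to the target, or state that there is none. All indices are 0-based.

[0,10] -7+38=31 <61 → l++
[1,10] 0+38=38 <61 → l++
[2,10] 7+38=45 <61 → l++
[3,10] 9+38=47 <61 → l++
[4,10] 14+38=52 <61 → l++
[5,10] 15+38=53 <61 → l++
[6,10] 21+38=59 <61 → l++
[7,10] 30+38=68 >61 → r--
[7,9] 30+34=64 >61 → r--
[7,8] 30+31=61 → found

(30, 31)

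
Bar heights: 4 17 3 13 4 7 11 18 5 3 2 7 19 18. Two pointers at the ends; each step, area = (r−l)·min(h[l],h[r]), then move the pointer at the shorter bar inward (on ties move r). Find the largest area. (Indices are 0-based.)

[0,13] min(4,18)*13=52 best=52 * → l++
[1,13] min(17,18)*12=204 best=204 * → l++
[2,13] min(3,18)*11=33 best=204 → l++
[3,13] min(13,18)*10=130 best=204 → l++
[4,13] min(4,18)*9=36 best=204 → l++
[5,13] min(7,18)*8=56 best=204 → l++
[6,13] min(11,18)*7=77 best=204 → l++
[7,13] min(18,18)*6=108 best=204 → r--
[7,12] min(18,19)*5=90 best=204 → l++
[8,12] min(5,19)*4=20 best=204 → l++
[9,12] min(3,19)*3=9 best=204 → l++
[10,12] min(2,19)*2=4 best=204 → l++
[11,12] min(7,19)*1=7 best=204 → l++

max area = 204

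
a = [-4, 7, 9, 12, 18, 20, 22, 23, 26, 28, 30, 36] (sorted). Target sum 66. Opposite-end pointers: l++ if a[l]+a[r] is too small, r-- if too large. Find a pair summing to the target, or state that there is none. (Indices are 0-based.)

(30, 36)

[0,11] -4+36=32 <66 → l++
[1,11] 7+36=43 <66 → l++
[2,11] 9+36=45 <66 → l++
[3,11] 12+36=48 <66 → l++
[4,11] 18+36=54 <66 → l++
[5,11] 20+36=56 <66 → l++
[6,11] 22+36=58 <66 → l++
[7,11] 23+36=59 <66 → l++
[8,11] 26+36=62 <66 → l++
[9,11] 28+36=64 <66 → l++
[10,11] 30+36=66 → found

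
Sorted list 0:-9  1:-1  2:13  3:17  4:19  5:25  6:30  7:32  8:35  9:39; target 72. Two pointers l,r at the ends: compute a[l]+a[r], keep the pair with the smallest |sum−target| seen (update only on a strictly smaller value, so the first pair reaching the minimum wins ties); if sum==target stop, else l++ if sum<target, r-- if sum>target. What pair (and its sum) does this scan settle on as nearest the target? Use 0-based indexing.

pair (32, 39) with sum 71 (|Δ|=1)

[0,9] -9+39=30 d=42 * → l++
[1,9] -1+39=38 d=34 * → l++
[2,9] 13+39=52 d=20 * → l++
[3,9] 17+39=56 d=16 * → l++
[4,9] 19+39=58 d=14 * → l++
[5,9] 25+39=64 d=8 * → l++
[6,9] 30+39=69 d=3 * → l++
[7,9] 32+39=71 d=1 * → l++
[8,9] 35+39=74 d=2 → r--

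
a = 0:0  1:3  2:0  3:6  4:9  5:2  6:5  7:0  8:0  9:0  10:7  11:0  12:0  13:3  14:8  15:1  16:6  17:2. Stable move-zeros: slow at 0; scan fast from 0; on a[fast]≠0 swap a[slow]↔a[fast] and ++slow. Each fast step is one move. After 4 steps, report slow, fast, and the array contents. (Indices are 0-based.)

slow=2, fast=4, a=[3, 6, 0, 0, 9, 2, 5, 0, 0, 0, 7, 0, 0, 3, 8, 1, 6, 2]

slow=0 fast=0: a[fast]=0, fast++
slow=0 fast=1: a[fast]=3≠0 swap→a[0]=3, slow++,fast++
slow=1 fast=2: a[fast]=0, fast++
slow=1 fast=3: a[fast]=6≠0 swap→a[1]=6, slow++,fast++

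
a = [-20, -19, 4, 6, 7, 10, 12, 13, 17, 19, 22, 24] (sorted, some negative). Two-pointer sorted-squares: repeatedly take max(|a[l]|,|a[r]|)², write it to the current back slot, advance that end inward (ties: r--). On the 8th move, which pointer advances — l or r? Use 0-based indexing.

r

[0,11] |-20|<=|24| out[11]=576 → r--
[0,10] |-20|<=|22| out[10]=484 → r--
[0,9] |-20|>|19| out[9]=400 → l++
[1,9] |-19|<=|19| out[8]=361 → r--
[1,8] |-19|>|17| out[7]=361 → l++
[2,8] |4|<=|17| out[6]=289 → r--
[2,7] |4|<=|13| out[5]=169 → r--
[2,6] |4|<=|12| out[4]=144 → r--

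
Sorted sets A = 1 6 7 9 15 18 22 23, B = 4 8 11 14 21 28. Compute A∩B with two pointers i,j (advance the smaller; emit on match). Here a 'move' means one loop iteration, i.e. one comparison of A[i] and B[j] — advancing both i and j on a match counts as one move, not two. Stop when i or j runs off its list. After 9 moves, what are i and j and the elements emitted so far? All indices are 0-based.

[i=0,j=0] 1<4 → i++
[i=1,j=0] 6>4 → j++
[i=1,j=1] 6<8 → i++
[i=2,j=1] 7<8 → i++
[i=3,j=1] 9>8 → j++
[i=3,j=2] 9<11 → i++
[i=4,j=2] 15>11 → j++
[i=4,j=3] 15>14 → j++
[i=4,j=4] 15<21 → i++

i=5, j=4, emitted=[]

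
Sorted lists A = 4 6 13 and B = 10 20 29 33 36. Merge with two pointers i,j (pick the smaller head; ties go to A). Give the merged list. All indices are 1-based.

[i=1,j=1] A[i]=4<=B[j]=10 take 4 → i++
[i=2,j=1] A[i]=6<=B[j]=10 take 6 → i++
[i=3,j=1] A[i]=13>B[j]=10 take 10 → j++
[i=3,j=2] A[i]=13<=B[j]=20 take 13 → i++
[i=4,j=2] A done, take B[j]=20 → j++
[i=4,j=3] A done, take B[j]=29 → j++
[i=4,j=4] A done, take B[j]=33 → j++
[i=4,j=5] A done, take B[j]=36 → j++

[4, 6, 10, 13, 20, 29, 33, 36]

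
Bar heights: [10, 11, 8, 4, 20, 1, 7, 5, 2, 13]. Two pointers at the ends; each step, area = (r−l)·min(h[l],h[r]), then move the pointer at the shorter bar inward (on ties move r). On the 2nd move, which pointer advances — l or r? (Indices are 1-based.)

l=1 r=10: min(10,13)*9=90 best=90 *, l++
l=2 r=10: min(11,13)*8=88 best=90, l++

l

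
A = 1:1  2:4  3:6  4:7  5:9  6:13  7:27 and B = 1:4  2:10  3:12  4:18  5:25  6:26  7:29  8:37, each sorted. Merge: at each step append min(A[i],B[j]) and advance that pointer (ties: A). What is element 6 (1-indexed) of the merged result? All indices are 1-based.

[i=1,j=1] A[i]=1<=B[j]=4 take 1 → i++
[i=2,j=1] A[i]=4<=B[j]=4 take 4 → i++
[i=3,j=1] A[i]=6>B[j]=4 take 4 → j++
[i=3,j=2] A[i]=6<=B[j]=10 take 6 → i++
[i=4,j=2] A[i]=7<=B[j]=10 take 7 → i++
[i=5,j=2] A[i]=9<=B[j]=10 take 9 → i++
[i=6,j=2] A[i]=13>B[j]=10 take 10 → j++
[i=6,j=3] A[i]=13>B[j]=12 take 12 → j++
[i=6,j=4] A[i]=13<=B[j]=18 take 13 → i++
[i=7,j=4] A[i]=27>B[j]=18 take 18 → j++
[i=7,j=5] A[i]=27>B[j]=25 take 25 → j++
[i=7,j=6] A[i]=27>B[j]=26 take 26 → j++
[i=7,j=7] A[i]=27<=B[j]=29 take 27 → i++
[i=8,j=7] A done, take B[j]=29 → j++
[i=8,j=8] A done, take B[j]=37 → j++

merged[6] = 9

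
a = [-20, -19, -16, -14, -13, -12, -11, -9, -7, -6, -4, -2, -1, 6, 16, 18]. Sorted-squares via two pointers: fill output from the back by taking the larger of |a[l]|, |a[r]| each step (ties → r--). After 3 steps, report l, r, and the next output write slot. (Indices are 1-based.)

l=1 r=16: |-20|>|18| out[16]=400, l++
l=2 r=16: |-19|>|18| out[15]=361, l++
l=3 r=16: |-16|<=|18| out[14]=324, r--

l=3, r=15, next write slot=13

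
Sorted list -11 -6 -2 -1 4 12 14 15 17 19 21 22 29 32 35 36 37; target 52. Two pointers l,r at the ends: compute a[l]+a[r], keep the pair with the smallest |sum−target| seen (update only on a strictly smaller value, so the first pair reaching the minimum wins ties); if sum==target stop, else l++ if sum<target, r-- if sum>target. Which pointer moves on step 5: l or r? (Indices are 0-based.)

l

l=0 r=16: -11+37=26 d=26 *, l++
l=1 r=16: -6+37=31 d=21 *, l++
l=2 r=16: -2+37=35 d=17 *, l++
l=3 r=16: -1+37=36 d=16 *, l++
l=4 r=16: 4+37=41 d=11 *, l++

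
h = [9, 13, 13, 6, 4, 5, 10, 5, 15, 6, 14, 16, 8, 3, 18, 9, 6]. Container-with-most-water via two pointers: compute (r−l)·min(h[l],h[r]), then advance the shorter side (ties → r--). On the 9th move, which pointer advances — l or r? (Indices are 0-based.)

l

l=0 r=16: min(9,6)*16=96 best=96 *, r--
l=0 r=15: min(9,9)*15=135 best=135 *, r--
l=0 r=14: min(9,18)*14=126 best=135, l++
l=1 r=14: min(13,18)*13=169 best=169 *, l++
l=2 r=14: min(13,18)*12=156 best=169, l++
l=3 r=14: min(6,18)*11=66 best=169, l++
l=4 r=14: min(4,18)*10=40 best=169, l++
l=5 r=14: min(5,18)*9=45 best=169, l++
l=6 r=14: min(10,18)*8=80 best=169, l++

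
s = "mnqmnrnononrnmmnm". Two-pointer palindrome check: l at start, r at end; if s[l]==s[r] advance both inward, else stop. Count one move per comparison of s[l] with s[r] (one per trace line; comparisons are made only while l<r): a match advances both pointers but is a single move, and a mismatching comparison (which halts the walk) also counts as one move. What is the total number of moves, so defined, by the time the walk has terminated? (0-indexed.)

3 moves

l=0 r=16: 'm'=='m', l++,r--
l=1 r=15: 'n'=='n', l++,r--
l=2 r=14: 'q'!='m', stop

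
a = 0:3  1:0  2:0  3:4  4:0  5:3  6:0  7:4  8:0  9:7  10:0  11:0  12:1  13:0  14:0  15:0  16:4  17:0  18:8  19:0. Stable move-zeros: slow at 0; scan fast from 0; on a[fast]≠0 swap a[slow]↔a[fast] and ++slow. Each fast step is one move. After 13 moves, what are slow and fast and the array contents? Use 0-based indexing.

slow=0 fast=0: a[fast]=3≠0 swap→a[0]=3, slow++,fast++
slow=1 fast=1: a[fast]=0, fast++
slow=1 fast=2: a[fast]=0, fast++
slow=1 fast=3: a[fast]=4≠0 swap→a[1]=4, slow++,fast++
slow=2 fast=4: a[fast]=0, fast++
slow=2 fast=5: a[fast]=3≠0 swap→a[2]=3, slow++,fast++
slow=3 fast=6: a[fast]=0, fast++
slow=3 fast=7: a[fast]=4≠0 swap→a[3]=4, slow++,fast++
slow=4 fast=8: a[fast]=0, fast++
slow=4 fast=9: a[fast]=7≠0 swap→a[4]=7, slow++,fast++
slow=5 fast=10: a[fast]=0, fast++
slow=5 fast=11: a[fast]=0, fast++
slow=5 fast=12: a[fast]=1≠0 swap→a[5]=1, slow++,fast++

slow=6, fast=13, a=[3, 4, 3, 4, 7, 1, 0, 0, 0, 0, 0, 0, 0, 0, 0, 0, 4, 0, 8, 0]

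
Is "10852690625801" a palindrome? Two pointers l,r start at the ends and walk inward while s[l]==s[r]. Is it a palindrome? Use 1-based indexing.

l=1 r=14: '1'=='1', l++,r--
l=2 r=13: '0'=='0', l++,r--
l=3 r=12: '8'=='8', l++,r--
l=4 r=11: '5'=='5', l++,r--
l=5 r=10: '2'=='2', l++,r--
l=6 r=9: '6'=='6', l++,r--
l=7 r=8: '9'!='0', stop

not a palindrome (mismatch at 7,8)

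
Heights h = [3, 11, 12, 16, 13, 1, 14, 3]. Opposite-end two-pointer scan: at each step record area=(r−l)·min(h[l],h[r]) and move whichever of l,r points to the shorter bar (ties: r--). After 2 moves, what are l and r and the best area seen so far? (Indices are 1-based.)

l=2, r=7, best area=21

l=1 r=8: min(3,3)*7=21 best=21 *, r--
l=1 r=7: min(3,14)*6=18 best=21, l++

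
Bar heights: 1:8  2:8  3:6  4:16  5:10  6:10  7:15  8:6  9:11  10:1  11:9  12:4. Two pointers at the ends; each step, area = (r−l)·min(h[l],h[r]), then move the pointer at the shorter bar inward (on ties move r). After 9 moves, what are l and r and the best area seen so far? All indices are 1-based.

l=1 r=12: min(8,4)*11=44 best=44 *, r--
l=1 r=11: min(8,9)*10=80 best=80 *, l++
l=2 r=11: min(8,9)*9=72 best=80, l++
l=3 r=11: min(6,9)*8=48 best=80, l++
l=4 r=11: min(16,9)*7=63 best=80, r--
l=4 r=10: min(16,1)*6=6 best=80, r--
l=4 r=9: min(16,11)*5=55 best=80, r--
l=4 r=8: min(16,6)*4=24 best=80, r--
l=4 r=7: min(16,15)*3=45 best=80, r--

l=4, r=6, best area=80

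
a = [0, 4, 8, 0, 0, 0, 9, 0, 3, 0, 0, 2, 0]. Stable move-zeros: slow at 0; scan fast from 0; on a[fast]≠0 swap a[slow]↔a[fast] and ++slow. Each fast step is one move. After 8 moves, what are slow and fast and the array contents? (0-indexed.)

(s=0,f=0) a[fast]=0 → fast++
(s=0,f=1) a[fast]=4≠0 swap→a[0]=4 → slow++,fast++
(s=1,f=2) a[fast]=8≠0 swap→a[1]=8 → slow++,fast++
(s=2,f=3) a[fast]=0 → fast++
(s=2,f=4) a[fast]=0 → fast++
(s=2,f=5) a[fast]=0 → fast++
(s=2,f=6) a[fast]=9≠0 swap→a[2]=9 → slow++,fast++
(s=3,f=7) a[fast]=0 → fast++

slow=3, fast=8, a=[4, 8, 9, 0, 0, 0, 0, 0, 3, 0, 0, 2, 0]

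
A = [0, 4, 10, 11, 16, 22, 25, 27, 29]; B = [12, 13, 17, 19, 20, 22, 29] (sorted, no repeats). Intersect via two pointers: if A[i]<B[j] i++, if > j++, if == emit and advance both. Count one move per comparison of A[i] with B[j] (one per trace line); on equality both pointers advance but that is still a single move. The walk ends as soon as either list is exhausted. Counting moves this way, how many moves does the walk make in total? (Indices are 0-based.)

[i=0,j=0] 0<12 → i++
[i=1,j=0] 4<12 → i++
[i=2,j=0] 10<12 → i++
[i=3,j=0] 11<12 → i++
[i=4,j=0] 16>12 → j++
[i=4,j=1] 16>13 → j++
[i=4,j=2] 16<17 → i++
[i=5,j=2] 22>17 → j++
[i=5,j=3] 22>19 → j++
[i=5,j=4] 22>20 → j++
[i=5,j=5] 22==22 emit → i++,j++
[i=6,j=6] 25<29 → i++
[i=7,j=6] 27<29 → i++
[i=8,j=6] 29==29 emit → i++,j++

14 moves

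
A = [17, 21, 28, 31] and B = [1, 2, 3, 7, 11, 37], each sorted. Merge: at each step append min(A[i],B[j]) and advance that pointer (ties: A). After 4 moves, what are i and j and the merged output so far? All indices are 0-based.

i=0 j=0: A[i]=17>B[j]=1 take 1, j++
i=0 j=1: A[i]=17>B[j]=2 take 2, j++
i=0 j=2: A[i]=17>B[j]=3 take 3, j++
i=0 j=3: A[i]=17>B[j]=7 take 7, j++

i=0, j=4, merged so far=[1, 2, 3, 7]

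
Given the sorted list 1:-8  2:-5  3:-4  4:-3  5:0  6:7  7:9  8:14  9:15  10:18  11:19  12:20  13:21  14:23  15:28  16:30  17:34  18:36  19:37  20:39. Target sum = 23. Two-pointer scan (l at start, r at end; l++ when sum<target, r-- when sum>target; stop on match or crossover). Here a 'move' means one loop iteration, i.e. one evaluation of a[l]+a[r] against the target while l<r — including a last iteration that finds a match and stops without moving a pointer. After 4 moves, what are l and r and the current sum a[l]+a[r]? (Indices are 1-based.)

l=1, r=16, sum=22

l=1 r=20: -8+39=31 >23, r--
l=1 r=19: -8+37=29 >23, r--
l=1 r=18: -8+36=28 >23, r--
l=1 r=17: -8+34=26 >23, r--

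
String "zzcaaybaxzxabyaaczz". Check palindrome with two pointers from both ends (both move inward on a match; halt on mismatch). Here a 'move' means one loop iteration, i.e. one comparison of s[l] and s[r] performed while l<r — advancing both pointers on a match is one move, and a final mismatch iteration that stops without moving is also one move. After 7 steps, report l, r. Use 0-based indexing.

l=0 r=18: 'z'=='z', l++,r--
l=1 r=17: 'z'=='z', l++,r--
l=2 r=16: 'c'=='c', l++,r--
l=3 r=15: 'a'=='a', l++,r--
l=4 r=14: 'a'=='a', l++,r--
l=5 r=13: 'y'=='y', l++,r--
l=6 r=12: 'b'=='b', l++,r--

l=7, r=11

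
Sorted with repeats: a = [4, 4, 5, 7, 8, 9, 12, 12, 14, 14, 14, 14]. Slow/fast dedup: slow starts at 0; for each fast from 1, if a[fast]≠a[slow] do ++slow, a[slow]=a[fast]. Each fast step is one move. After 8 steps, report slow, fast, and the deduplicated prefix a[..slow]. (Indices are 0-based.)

(s=0,f=1) a[fast]=4=a[slow] dup → fast++
(s=0,f=2) a[fast]=5≠a[slow]=4 write a[1]=5 → slow++,fast++
(s=1,f=3) a[fast]=7≠a[slow]=5 write a[2]=7 → slow++,fast++
(s=2,f=4) a[fast]=8≠a[slow]=7 write a[3]=8 → slow++,fast++
(s=3,f=5) a[fast]=9≠a[slow]=8 write a[4]=9 → slow++,fast++
(s=4,f=6) a[fast]=12≠a[slow]=9 write a[5]=12 → slow++,fast++
(s=5,f=7) a[fast]=12=a[slow] dup → fast++
(s=5,f=8) a[fast]=14≠a[slow]=12 write a[6]=14 → slow++,fast++

slow=6, fast=9, prefix=[4, 5, 7, 8, 9, 12, 14]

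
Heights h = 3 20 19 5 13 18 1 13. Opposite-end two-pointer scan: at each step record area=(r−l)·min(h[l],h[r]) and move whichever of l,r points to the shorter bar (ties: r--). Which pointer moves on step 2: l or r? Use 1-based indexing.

r

l=1 r=8: min(3,13)*7=21 best=21 *, l++
l=2 r=8: min(20,13)*6=78 best=78 *, r--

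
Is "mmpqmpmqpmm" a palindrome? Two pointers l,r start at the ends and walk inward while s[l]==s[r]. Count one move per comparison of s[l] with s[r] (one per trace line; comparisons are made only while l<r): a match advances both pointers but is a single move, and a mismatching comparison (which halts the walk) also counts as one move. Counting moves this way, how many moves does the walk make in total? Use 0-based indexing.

l=0 r=10: 'm'=='m', l++,r--
l=1 r=9: 'm'=='m', l++,r--
l=2 r=8: 'p'=='p', l++,r--
l=3 r=7: 'q'=='q', l++,r--
l=4 r=6: 'm'=='m', l++,r--

5 moves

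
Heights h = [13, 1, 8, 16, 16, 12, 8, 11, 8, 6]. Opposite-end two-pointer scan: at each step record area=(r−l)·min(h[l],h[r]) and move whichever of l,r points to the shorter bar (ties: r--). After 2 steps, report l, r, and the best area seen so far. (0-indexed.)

[0,9] min(13,6)*9=54 best=54 * → r--
[0,8] min(13,8)*8=64 best=64 * → r--

l=0, r=7, best area=64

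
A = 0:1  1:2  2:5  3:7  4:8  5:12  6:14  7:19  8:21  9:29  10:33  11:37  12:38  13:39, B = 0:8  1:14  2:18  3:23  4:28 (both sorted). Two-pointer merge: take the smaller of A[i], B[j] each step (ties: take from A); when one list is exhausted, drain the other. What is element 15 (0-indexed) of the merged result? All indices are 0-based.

[i=0,j=0] A[i]=1<=B[j]=8 take 1 → i++
[i=1,j=0] A[i]=2<=B[j]=8 take 2 → i++
[i=2,j=0] A[i]=5<=B[j]=8 take 5 → i++
[i=3,j=0] A[i]=7<=B[j]=8 take 7 → i++
[i=4,j=0] A[i]=8<=B[j]=8 take 8 → i++
[i=5,j=0] A[i]=12>B[j]=8 take 8 → j++
[i=5,j=1] A[i]=12<=B[j]=14 take 12 → i++
[i=6,j=1] A[i]=14<=B[j]=14 take 14 → i++
[i=7,j=1] A[i]=19>B[j]=14 take 14 → j++
[i=7,j=2] A[i]=19>B[j]=18 take 18 → j++
[i=7,j=3] A[i]=19<=B[j]=23 take 19 → i++
[i=8,j=3] A[i]=21<=B[j]=23 take 21 → i++
[i=9,j=3] A[i]=29>B[j]=23 take 23 → j++
[i=9,j=4] A[i]=29>B[j]=28 take 28 → j++
[i=9,j=5] B done, take A[i]=29 → i++
[i=10,j=5] B done, take A[i]=33 → i++
[i=11,j=5] B done, take A[i]=37 → i++
[i=12,j=5] B done, take A[i]=38 → i++
[i=13,j=5] B done, take A[i]=39 → i++

merged[15] = 33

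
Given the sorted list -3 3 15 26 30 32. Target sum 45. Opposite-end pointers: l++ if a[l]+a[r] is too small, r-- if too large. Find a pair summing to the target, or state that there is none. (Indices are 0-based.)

(15, 30)

l=0 r=5: -3+32=29 <45, l++
l=1 r=5: 3+32=35 <45, l++
l=2 r=5: 15+32=47 >45, r--
l=2 r=4: 15+30=45, found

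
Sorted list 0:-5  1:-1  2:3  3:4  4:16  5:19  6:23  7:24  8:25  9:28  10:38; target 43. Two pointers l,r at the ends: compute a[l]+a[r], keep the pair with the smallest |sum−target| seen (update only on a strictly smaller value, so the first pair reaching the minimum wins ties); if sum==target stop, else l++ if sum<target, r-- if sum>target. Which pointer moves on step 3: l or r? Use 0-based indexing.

l

[0,10] -5+38=33 d=10 * → l++
[1,10] -1+38=37 d=6 * → l++
[2,10] 3+38=41 d=2 * → l++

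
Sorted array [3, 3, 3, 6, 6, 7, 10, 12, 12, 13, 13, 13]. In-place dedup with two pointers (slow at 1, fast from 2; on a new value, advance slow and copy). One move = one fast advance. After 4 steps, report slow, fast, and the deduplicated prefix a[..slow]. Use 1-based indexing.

(s=1,f=2) a[fast]=3=a[slow] dup → fast++
(s=1,f=3) a[fast]=3=a[slow] dup → fast++
(s=1,f=4) a[fast]=6≠a[slow]=3 write a[2]=6 → slow++,fast++
(s=2,f=5) a[fast]=6=a[slow] dup → fast++

slow=2, fast=6, prefix=[3, 6]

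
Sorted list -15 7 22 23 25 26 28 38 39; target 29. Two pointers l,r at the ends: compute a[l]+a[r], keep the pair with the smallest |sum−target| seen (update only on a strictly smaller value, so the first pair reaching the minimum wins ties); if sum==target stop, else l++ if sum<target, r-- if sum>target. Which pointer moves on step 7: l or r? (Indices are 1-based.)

[1,9] -15+39=24 d=5 * → l++
[2,9] 7+39=46 d=17 → r--
[2,8] 7+38=45 d=16 → r--
[2,7] 7+28=35 d=6 → r--
[2,6] 7+26=33 d=4 * → r--
[2,5] 7+25=32 d=3 * → r--
[2,4] 7+23=30 d=1 * → r--

r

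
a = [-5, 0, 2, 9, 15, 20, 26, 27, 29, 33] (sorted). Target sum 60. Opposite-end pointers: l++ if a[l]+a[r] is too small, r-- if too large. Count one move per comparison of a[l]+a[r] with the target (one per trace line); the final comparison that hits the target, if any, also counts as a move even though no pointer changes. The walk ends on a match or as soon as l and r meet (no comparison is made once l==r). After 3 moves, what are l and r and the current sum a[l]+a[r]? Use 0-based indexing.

l=0 r=9: -5+33=28 <60, l++
l=1 r=9: 0+33=33 <60, l++
l=2 r=9: 2+33=35 <60, l++

l=3, r=9, sum=42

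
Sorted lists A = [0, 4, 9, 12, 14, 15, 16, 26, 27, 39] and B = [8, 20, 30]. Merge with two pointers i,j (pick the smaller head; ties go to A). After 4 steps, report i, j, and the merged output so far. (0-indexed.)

[i=0,j=0] A[i]=0<=B[j]=8 take 0 → i++
[i=1,j=0] A[i]=4<=B[j]=8 take 4 → i++
[i=2,j=0] A[i]=9>B[j]=8 take 8 → j++
[i=2,j=1] A[i]=9<=B[j]=20 take 9 → i++

i=3, j=1, merged so far=[0, 4, 8, 9]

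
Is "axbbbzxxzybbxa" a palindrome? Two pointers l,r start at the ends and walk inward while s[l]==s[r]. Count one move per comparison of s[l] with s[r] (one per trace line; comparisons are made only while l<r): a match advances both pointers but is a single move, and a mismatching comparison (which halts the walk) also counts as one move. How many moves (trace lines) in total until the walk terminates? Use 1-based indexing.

5 moves

[1,14] 'a'=='a' → l++,r--
[2,13] 'x'=='x' → l++,r--
[3,12] 'b'=='b' → l++,r--
[4,11] 'b'=='b' → l++,r--
[5,10] 'b'!='y' → stop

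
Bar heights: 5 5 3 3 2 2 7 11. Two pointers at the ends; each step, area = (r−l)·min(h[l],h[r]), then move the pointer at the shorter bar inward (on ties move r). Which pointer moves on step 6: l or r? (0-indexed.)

[0,7] min(5,11)*7=35 best=35 * → l++
[1,7] min(5,11)*6=30 best=35 → l++
[2,7] min(3,11)*5=15 best=35 → l++
[3,7] min(3,11)*4=12 best=35 → l++
[4,7] min(2,11)*3=6 best=35 → l++
[5,7] min(2,11)*2=4 best=35 → l++

l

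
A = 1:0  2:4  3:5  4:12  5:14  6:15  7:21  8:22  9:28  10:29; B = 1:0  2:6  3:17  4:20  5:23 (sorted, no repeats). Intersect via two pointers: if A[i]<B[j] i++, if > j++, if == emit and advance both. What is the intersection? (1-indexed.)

i=1 j=1: 0==0 emit, i++,j++
i=2 j=2: 4<6, i++
i=3 j=2: 5<6, i++
i=4 j=2: 12>6, j++
i=4 j=3: 12<17, i++
i=5 j=3: 14<17, i++
i=6 j=3: 15<17, i++
i=7 j=3: 21>17, j++
i=7 j=4: 21>20, j++
i=7 j=5: 21<23, i++
i=8 j=5: 22<23, i++
i=9 j=5: 28>23, j++

intersection = [0]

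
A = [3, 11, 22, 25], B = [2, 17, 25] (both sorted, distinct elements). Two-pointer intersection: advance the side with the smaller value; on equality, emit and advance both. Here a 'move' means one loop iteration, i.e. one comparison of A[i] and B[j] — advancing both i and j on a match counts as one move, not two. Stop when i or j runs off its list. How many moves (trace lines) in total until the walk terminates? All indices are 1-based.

[i=1,j=1] 3>2 → j++
[i=1,j=2] 3<17 → i++
[i=2,j=2] 11<17 → i++
[i=3,j=2] 22>17 → j++
[i=3,j=3] 22<25 → i++
[i=4,j=3] 25==25 emit → i++,j++

6 moves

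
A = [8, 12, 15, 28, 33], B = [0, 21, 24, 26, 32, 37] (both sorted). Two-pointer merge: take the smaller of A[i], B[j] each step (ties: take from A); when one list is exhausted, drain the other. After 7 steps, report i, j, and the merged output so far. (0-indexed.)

i=3, j=4, merged so far=[0, 8, 12, 15, 21, 24, 26]

[i=0,j=0] A[i]=8>B[j]=0 take 0 → j++
[i=0,j=1] A[i]=8<=B[j]=21 take 8 → i++
[i=1,j=1] A[i]=12<=B[j]=21 take 12 → i++
[i=2,j=1] A[i]=15<=B[j]=21 take 15 → i++
[i=3,j=1] A[i]=28>B[j]=21 take 21 → j++
[i=3,j=2] A[i]=28>B[j]=24 take 24 → j++
[i=3,j=3] A[i]=28>B[j]=26 take 26 → j++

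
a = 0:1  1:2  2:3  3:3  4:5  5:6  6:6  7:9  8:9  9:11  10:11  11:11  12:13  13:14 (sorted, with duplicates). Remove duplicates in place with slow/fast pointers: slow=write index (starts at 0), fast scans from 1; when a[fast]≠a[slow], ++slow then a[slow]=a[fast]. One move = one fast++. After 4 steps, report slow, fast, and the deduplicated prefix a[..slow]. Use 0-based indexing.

slow=3, fast=5, prefix=[1, 2, 3, 5]

slow=0 fast=1: a[fast]=2≠a[slow]=1 write a[1]=2, slow++,fast++
slow=1 fast=2: a[fast]=3≠a[slow]=2 write a[2]=3, slow++,fast++
slow=2 fast=3: a[fast]=3=a[slow] dup, fast++
slow=2 fast=4: a[fast]=5≠a[slow]=3 write a[3]=5, slow++,fast++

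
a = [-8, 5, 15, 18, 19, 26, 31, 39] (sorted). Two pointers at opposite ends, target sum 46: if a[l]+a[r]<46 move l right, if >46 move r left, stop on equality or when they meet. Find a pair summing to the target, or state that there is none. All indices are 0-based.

(15, 31)

[0,7] -8+39=31 <46 → l++
[1,7] 5+39=44 <46 → l++
[2,7] 15+39=54 >46 → r--
[2,6] 15+31=46 → found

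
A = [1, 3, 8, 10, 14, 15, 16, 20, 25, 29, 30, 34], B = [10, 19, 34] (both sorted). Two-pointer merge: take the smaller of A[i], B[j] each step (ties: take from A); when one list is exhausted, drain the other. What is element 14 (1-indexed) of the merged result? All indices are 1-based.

merged[14] = 34

i=1 j=1: A[i]=1<=B[j]=10 take 1, i++
i=2 j=1: A[i]=3<=B[j]=10 take 3, i++
i=3 j=1: A[i]=8<=B[j]=10 take 8, i++
i=4 j=1: A[i]=10<=B[j]=10 take 10, i++
i=5 j=1: A[i]=14>B[j]=10 take 10, j++
i=5 j=2: A[i]=14<=B[j]=19 take 14, i++
i=6 j=2: A[i]=15<=B[j]=19 take 15, i++
i=7 j=2: A[i]=16<=B[j]=19 take 16, i++
i=8 j=2: A[i]=20>B[j]=19 take 19, j++
i=8 j=3: A[i]=20<=B[j]=34 take 20, i++
i=9 j=3: A[i]=25<=B[j]=34 take 25, i++
i=10 j=3: A[i]=29<=B[j]=34 take 29, i++
i=11 j=3: A[i]=30<=B[j]=34 take 30, i++
i=12 j=3: A[i]=34<=B[j]=34 take 34, i++
i=13 j=3: A done, take B[j]=34, j++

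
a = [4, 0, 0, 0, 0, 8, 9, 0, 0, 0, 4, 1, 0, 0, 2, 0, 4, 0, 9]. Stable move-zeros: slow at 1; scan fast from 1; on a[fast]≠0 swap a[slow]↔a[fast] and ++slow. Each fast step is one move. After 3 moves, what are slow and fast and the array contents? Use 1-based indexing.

slow=2, fast=4, a=[4, 0, 0, 0, 0, 8, 9, 0, 0, 0, 4, 1, 0, 0, 2, 0, 4, 0, 9]

(s=1,f=1) a[fast]=4≠0 swap→a[1]=4 → slow++,fast++
(s=2,f=2) a[fast]=0 → fast++
(s=2,f=3) a[fast]=0 → fast++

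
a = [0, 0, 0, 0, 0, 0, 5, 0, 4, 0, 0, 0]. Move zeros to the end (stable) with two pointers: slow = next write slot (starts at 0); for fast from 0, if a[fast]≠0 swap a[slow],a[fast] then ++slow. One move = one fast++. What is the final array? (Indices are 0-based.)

(s=0,f=0) a[fast]=0 → fast++
(s=0,f=1) a[fast]=0 → fast++
(s=0,f=2) a[fast]=0 → fast++
(s=0,f=3) a[fast]=0 → fast++
(s=0,f=4) a[fast]=0 → fast++
(s=0,f=5) a[fast]=0 → fast++
(s=0,f=6) a[fast]=5≠0 swap→a[0]=5 → slow++,fast++
(s=1,f=7) a[fast]=0 → fast++
(s=1,f=8) a[fast]=4≠0 swap→a[1]=4 → slow++,fast++
(s=2,f=9) a[fast]=0 → fast++
(s=2,f=10) a[fast]=0 → fast++
(s=2,f=11) a[fast]=0 → fast++

[5, 4, 0, 0, 0, 0, 0, 0, 0, 0, 0, 0]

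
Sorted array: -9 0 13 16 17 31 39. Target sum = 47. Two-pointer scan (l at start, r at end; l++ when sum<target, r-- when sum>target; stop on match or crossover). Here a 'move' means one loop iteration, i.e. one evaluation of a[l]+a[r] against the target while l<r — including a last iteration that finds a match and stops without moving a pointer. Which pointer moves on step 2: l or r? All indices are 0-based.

l

l=0 r=6: -9+39=30 <47, l++
l=1 r=6: 0+39=39 <47, l++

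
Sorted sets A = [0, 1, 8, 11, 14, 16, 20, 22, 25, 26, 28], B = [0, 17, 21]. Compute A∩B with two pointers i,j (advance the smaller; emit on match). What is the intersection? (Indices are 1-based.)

intersection = [0]

i=1 j=1: 0==0 emit, i++,j++
i=2 j=2: 1<17, i++
i=3 j=2: 8<17, i++
i=4 j=2: 11<17, i++
i=5 j=2: 14<17, i++
i=6 j=2: 16<17, i++
i=7 j=2: 20>17, j++
i=7 j=3: 20<21, i++
i=8 j=3: 22>21, j++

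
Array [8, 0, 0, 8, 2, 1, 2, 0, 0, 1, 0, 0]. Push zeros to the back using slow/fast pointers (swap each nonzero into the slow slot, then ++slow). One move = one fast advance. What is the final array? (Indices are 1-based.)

slow=1 fast=1: a[fast]=8≠0 swap→a[1]=8, slow++,fast++
slow=2 fast=2: a[fast]=0, fast++
slow=2 fast=3: a[fast]=0, fast++
slow=2 fast=4: a[fast]=8≠0 swap→a[2]=8, slow++,fast++
slow=3 fast=5: a[fast]=2≠0 swap→a[3]=2, slow++,fast++
slow=4 fast=6: a[fast]=1≠0 swap→a[4]=1, slow++,fast++
slow=5 fast=7: a[fast]=2≠0 swap→a[5]=2, slow++,fast++
slow=6 fast=8: a[fast]=0, fast++
slow=6 fast=9: a[fast]=0, fast++
slow=6 fast=10: a[fast]=1≠0 swap→a[6]=1, slow++,fast++
slow=7 fast=11: a[fast]=0, fast++
slow=7 fast=12: a[fast]=0, fast++

[8, 8, 2, 1, 2, 1, 0, 0, 0, 0, 0, 0]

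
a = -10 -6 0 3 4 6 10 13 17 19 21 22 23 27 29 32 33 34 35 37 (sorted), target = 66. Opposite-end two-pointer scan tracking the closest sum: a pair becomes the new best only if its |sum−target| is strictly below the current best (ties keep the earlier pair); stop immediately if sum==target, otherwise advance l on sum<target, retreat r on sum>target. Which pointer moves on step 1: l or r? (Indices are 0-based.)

l

[0,19] -10+37=27 d=39 * → l++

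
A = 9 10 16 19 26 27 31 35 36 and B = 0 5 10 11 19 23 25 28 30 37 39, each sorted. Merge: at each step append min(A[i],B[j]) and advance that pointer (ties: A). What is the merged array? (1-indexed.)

[0, 5, 9, 10, 10, 11, 16, 19, 19, 23, 25, 26, 27, 28, 30, 31, 35, 36, 37, 39]

i=1 j=1: A[i]=9>B[j]=0 take 0, j++
i=1 j=2: A[i]=9>B[j]=5 take 5, j++
i=1 j=3: A[i]=9<=B[j]=10 take 9, i++
i=2 j=3: A[i]=10<=B[j]=10 take 10, i++
i=3 j=3: A[i]=16>B[j]=10 take 10, j++
i=3 j=4: A[i]=16>B[j]=11 take 11, j++
i=3 j=5: A[i]=16<=B[j]=19 take 16, i++
i=4 j=5: A[i]=19<=B[j]=19 take 19, i++
i=5 j=5: A[i]=26>B[j]=19 take 19, j++
i=5 j=6: A[i]=26>B[j]=23 take 23, j++
i=5 j=7: A[i]=26>B[j]=25 take 25, j++
i=5 j=8: A[i]=26<=B[j]=28 take 26, i++
i=6 j=8: A[i]=27<=B[j]=28 take 27, i++
i=7 j=8: A[i]=31>B[j]=28 take 28, j++
i=7 j=9: A[i]=31>B[j]=30 take 30, j++
i=7 j=10: A[i]=31<=B[j]=37 take 31, i++
i=8 j=10: A[i]=35<=B[j]=37 take 35, i++
i=9 j=10: A[i]=36<=B[j]=37 take 36, i++
i=10 j=10: A done, take B[j]=37, j++
i=10 j=11: A done, take B[j]=39, j++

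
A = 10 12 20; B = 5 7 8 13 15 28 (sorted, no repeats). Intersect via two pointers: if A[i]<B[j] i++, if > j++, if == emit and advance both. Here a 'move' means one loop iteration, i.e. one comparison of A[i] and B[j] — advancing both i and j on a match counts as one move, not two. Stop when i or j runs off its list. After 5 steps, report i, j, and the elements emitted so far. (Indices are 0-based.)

i=0 j=0: 10>5, j++
i=0 j=1: 10>7, j++
i=0 j=2: 10>8, j++
i=0 j=3: 10<13, i++
i=1 j=3: 12<13, i++

i=2, j=3, emitted=[]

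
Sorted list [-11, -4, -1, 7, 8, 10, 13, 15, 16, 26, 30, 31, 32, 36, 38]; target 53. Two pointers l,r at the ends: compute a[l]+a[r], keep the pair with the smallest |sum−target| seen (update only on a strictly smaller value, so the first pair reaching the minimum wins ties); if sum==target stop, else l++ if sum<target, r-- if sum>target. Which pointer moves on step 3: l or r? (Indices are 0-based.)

l=0 r=14: -11+38=27 d=26 *, l++
l=1 r=14: -4+38=34 d=19 *, l++
l=2 r=14: -1+38=37 d=16 *, l++

l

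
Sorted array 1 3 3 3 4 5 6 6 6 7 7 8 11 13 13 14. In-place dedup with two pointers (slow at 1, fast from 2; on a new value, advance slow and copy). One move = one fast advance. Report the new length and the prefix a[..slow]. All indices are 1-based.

(s=1,f=2) a[fast]=3≠a[slow]=1 write a[2]=3 → slow++,fast++
(s=2,f=3) a[fast]=3=a[slow] dup → fast++
(s=2,f=4) a[fast]=3=a[slow] dup → fast++
(s=2,f=5) a[fast]=4≠a[slow]=3 write a[3]=4 → slow++,fast++
(s=3,f=6) a[fast]=5≠a[slow]=4 write a[4]=5 → slow++,fast++
(s=4,f=7) a[fast]=6≠a[slow]=5 write a[5]=6 → slow++,fast++
(s=5,f=8) a[fast]=6=a[slow] dup → fast++
(s=5,f=9) a[fast]=6=a[slow] dup → fast++
(s=5,f=10) a[fast]=7≠a[slow]=6 write a[6]=7 → slow++,fast++
(s=6,f=11) a[fast]=7=a[slow] dup → fast++
(s=6,f=12) a[fast]=8≠a[slow]=7 write a[7]=8 → slow++,fast++
(s=7,f=13) a[fast]=11≠a[slow]=8 write a[8]=11 → slow++,fast++
(s=8,f=14) a[fast]=13≠a[slow]=11 write a[9]=13 → slow++,fast++
(s=9,f=15) a[fast]=13=a[slow] dup → fast++
(s=9,f=16) a[fast]=14≠a[slow]=13 write a[10]=14 → slow++,fast++

length 10; prefix = [1, 3, 4, 5, 6, 7, 8, 11, 13, 14]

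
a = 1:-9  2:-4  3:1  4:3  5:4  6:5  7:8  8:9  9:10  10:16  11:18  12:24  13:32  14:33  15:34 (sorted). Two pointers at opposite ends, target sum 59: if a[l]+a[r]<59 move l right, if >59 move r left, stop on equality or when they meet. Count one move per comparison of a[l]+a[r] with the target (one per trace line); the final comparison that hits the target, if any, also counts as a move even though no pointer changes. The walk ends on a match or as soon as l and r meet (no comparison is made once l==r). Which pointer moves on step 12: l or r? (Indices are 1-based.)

l

[1,15] -9+34=25 <59 → l++
[2,15] -4+34=30 <59 → l++
[3,15] 1+34=35 <59 → l++
[4,15] 3+34=37 <59 → l++
[5,15] 4+34=38 <59 → l++
[6,15] 5+34=39 <59 → l++
[7,15] 8+34=42 <59 → l++
[8,15] 9+34=43 <59 → l++
[9,15] 10+34=44 <59 → l++
[10,15] 16+34=50 <59 → l++
[11,15] 18+34=52 <59 → l++
[12,15] 24+34=58 <59 → l++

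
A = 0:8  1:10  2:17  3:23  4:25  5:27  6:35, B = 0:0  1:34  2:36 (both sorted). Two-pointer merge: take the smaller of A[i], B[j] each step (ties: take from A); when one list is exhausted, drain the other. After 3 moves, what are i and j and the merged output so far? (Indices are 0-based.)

i=0 j=0: A[i]=8>B[j]=0 take 0, j++
i=0 j=1: A[i]=8<=B[j]=34 take 8, i++
i=1 j=1: A[i]=10<=B[j]=34 take 10, i++

i=2, j=1, merged so far=[0, 8, 10]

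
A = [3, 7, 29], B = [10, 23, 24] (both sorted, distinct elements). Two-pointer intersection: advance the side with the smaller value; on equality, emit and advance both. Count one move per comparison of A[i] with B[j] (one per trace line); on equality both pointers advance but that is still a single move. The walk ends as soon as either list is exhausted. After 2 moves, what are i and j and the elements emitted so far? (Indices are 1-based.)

i=3, j=1, emitted=[]

i=1 j=1: 3<10, i++
i=2 j=1: 7<10, i++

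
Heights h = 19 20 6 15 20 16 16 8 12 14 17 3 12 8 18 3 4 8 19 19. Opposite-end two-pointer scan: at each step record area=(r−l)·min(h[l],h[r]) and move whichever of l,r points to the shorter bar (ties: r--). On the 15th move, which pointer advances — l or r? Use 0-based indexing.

r

[0,19] min(19,19)*19=361 best=361 * → r--
[0,18] min(19,19)*18=342 best=361 → r--
[0,17] min(19,8)*17=136 best=361 → r--
[0,16] min(19,4)*16=64 best=361 → r--
[0,15] min(19,3)*15=45 best=361 → r--
[0,14] min(19,18)*14=252 best=361 → r--
[0,13] min(19,8)*13=104 best=361 → r--
[0,12] min(19,12)*12=144 best=361 → r--
[0,11] min(19,3)*11=33 best=361 → r--
[0,10] min(19,17)*10=170 best=361 → r--
[0,9] min(19,14)*9=126 best=361 → r--
[0,8] min(19,12)*8=96 best=361 → r--
[0,7] min(19,8)*7=56 best=361 → r--
[0,6] min(19,16)*6=96 best=361 → r--
[0,5] min(19,16)*5=80 best=361 → r--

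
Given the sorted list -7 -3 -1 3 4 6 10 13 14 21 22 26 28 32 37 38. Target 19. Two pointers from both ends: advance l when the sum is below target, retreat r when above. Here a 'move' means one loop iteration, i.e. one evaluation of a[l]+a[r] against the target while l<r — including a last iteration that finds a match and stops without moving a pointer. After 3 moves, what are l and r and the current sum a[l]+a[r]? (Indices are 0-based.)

l=0, r=12, sum=21

[0,15] -7+38=31 >19 → r--
[0,14] -7+37=30 >19 → r--
[0,13] -7+32=25 >19 → r--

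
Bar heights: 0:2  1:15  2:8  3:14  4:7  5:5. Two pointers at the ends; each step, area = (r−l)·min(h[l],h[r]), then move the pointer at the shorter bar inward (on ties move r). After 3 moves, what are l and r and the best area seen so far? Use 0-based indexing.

l=1, r=3, best area=21

[0,5] min(2,5)*5=10 best=10 * → l++
[1,5] min(15,5)*4=20 best=20 * → r--
[1,4] min(15,7)*3=21 best=21 * → r--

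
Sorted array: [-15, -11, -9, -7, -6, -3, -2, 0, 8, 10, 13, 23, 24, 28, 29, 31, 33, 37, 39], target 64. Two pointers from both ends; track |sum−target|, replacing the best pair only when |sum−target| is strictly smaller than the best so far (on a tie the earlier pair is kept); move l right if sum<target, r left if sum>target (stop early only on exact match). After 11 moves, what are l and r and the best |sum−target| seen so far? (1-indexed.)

[1,19] -15+39=24 d=40 * → l++
[2,19] -11+39=28 d=36 * → l++
[3,19] -9+39=30 d=34 * → l++
[4,19] -7+39=32 d=32 * → l++
[5,19] -6+39=33 d=31 * → l++
[6,19] -3+39=36 d=28 * → l++
[7,19] -2+39=37 d=27 * → l++
[8,19] 0+39=39 d=25 * → l++
[9,19] 8+39=47 d=17 * → l++
[10,19] 10+39=49 d=15 * → l++
[11,19] 13+39=52 d=12 * → l++

l=12, r=19, best |Δ|=12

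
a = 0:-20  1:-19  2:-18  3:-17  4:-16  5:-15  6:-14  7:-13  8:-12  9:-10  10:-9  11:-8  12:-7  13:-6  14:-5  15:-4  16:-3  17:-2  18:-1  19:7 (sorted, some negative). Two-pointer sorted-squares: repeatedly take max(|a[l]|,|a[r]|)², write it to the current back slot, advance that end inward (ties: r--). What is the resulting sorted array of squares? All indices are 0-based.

l=0 r=19: |-20|>|7| out[19]=400, l++
l=1 r=19: |-19|>|7| out[18]=361, l++
l=2 r=19: |-18|>|7| out[17]=324, l++
l=3 r=19: |-17|>|7| out[16]=289, l++
l=4 r=19: |-16|>|7| out[15]=256, l++
l=5 r=19: |-15|>|7| out[14]=225, l++
l=6 r=19: |-14|>|7| out[13]=196, l++
l=7 r=19: |-13|>|7| out[12]=169, l++
l=8 r=19: |-12|>|7| out[11]=144, l++
l=9 r=19: |-10|>|7| out[10]=100, l++
l=10 r=19: |-9|>|7| out[9]=81, l++
l=11 r=19: |-8|>|7| out[8]=64, l++
l=12 r=19: |-7|<=|7| out[7]=49, r--
l=12 r=18: |-7|>|-1| out[6]=49, l++
l=13 r=18: |-6|>|-1| out[5]=36, l++
l=14 r=18: |-5|>|-1| out[4]=25, l++
l=15 r=18: |-4|>|-1| out[3]=16, l++
l=16 r=18: |-3|>|-1| out[2]=9, l++
l=17 r=18: |-2|>|-1| out[1]=4, l++
l=18 r=18: |-1|<=|-1| out[0]=1, r--

[1, 4, 9, 16, 25, 36, 49, 49, 64, 81, 100, 144, 169, 196, 225, 256, 289, 324, 361, 400]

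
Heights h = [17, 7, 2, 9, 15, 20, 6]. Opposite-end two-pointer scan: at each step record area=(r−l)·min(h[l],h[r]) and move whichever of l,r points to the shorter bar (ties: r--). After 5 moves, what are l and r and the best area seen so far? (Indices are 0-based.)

l=4, r=5, best area=85

[0,6] min(17,6)*6=36 best=36 * → r--
[0,5] min(17,20)*5=85 best=85 * → l++
[1,5] min(7,20)*4=28 best=85 → l++
[2,5] min(2,20)*3=6 best=85 → l++
[3,5] min(9,20)*2=18 best=85 → l++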